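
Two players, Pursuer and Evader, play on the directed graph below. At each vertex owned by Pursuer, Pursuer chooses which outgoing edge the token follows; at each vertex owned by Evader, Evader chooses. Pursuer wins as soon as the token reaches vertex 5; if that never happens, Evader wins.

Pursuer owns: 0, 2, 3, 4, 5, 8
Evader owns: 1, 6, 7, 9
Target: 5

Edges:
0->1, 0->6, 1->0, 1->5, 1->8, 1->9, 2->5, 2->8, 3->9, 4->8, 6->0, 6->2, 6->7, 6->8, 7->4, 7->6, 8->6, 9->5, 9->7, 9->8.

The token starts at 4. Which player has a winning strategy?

Evader

A0 = {5}
A1: add {2} — 2 (Pursuer) has 2→5.
A2 = A1; e.g. 0 (Pursuer) has no edge into A1. Fixed point.
4 never enters the attractor, so Evader can avoid the target forever.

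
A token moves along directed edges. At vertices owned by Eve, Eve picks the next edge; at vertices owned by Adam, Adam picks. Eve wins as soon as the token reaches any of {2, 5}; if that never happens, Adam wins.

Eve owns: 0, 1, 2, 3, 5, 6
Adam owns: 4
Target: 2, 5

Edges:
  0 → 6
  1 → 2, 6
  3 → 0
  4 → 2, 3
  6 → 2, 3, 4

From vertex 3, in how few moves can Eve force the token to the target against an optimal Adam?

A0 = {2, 5}
A1: add {1, 6} — 1 (Eve) has 1→2; 6 (Eve) has 6→2.
A2: add {0} — 0 (Eve) has 0→6.
A3: add {3} — 3 (Eve) has 3→0.
3 enters the attractor at level 3, so Eve can force the target in 3 moves from there.

3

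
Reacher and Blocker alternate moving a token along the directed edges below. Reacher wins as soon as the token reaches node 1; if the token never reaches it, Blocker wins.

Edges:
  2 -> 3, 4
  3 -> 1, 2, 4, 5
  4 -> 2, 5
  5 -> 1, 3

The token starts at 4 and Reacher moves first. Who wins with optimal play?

Track states (vertex, player-to-move).
A0 = {(1,Reacher), (1,Blocker)}
A1: add {(3,Reacher), (5,Reacher)}.
A2: add {(5,Blocker)}.
A3: add {(4,Reacher)}.
(4,Reacher) ∈ A3 ⇒ Reacher forces the target.

Reacher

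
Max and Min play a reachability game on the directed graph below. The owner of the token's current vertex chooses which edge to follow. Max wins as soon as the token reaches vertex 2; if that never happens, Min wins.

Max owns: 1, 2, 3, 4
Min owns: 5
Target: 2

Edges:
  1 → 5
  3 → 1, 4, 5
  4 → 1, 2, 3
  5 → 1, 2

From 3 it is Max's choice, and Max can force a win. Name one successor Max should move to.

A0 = {2}
A1: add {4} — 4 (Max) has 4→2.
A2: add {3} — 3 (Max) has 3→4.
A3 = A2; e.g. 1 (Max) has no edge into A2. Fixed point.
From 3, successor 4 is in the attractor (rank 1); the other successors 1, 5 are not.

4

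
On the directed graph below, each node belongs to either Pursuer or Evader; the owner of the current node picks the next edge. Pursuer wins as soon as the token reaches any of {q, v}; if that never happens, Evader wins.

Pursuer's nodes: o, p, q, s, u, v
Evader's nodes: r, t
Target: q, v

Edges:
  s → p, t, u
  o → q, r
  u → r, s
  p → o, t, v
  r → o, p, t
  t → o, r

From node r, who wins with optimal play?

Evader

A0 = {q, v}
A1: add {o, p} — o (Pursuer) has o→q; p (Pursuer) has p→v.
A2: add {s} — s (Pursuer) has s→p.
A3: add {u} — u (Pursuer) has u→s.
A4 = A3; e.g. r (Evader) can still go to t. Fixed point.
r never enters the attractor, so Evader can avoid the target forever.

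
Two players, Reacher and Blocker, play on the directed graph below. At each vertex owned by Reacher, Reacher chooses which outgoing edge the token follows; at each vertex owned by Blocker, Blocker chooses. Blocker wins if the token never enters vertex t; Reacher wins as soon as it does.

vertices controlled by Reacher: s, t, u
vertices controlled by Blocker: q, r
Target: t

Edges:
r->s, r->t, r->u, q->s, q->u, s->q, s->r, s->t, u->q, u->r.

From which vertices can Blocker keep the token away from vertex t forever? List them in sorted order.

q, r, u

A0 = {t}
A1: add {s} — s (Reacher) has s→t.
A2 = A1; e.g. q (Blocker) can still go to u. Fixed point.
Reacher's attractor = {s, t}; Blocker avoids the target exactly from the complement.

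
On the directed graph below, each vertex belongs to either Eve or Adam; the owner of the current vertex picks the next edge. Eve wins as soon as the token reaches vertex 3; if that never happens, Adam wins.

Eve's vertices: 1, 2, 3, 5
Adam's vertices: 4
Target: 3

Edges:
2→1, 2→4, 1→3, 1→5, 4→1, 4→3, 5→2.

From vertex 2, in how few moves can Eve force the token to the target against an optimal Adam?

A0 = {3}
A1: add {1} — 1 (Eve) has 1→3.
A2: add {2, 4} — 2 (Eve) has 2→1; 4 (Adam): all of {1, 3} already in.
2 enters the attractor at level 2, so Eve can force the target in 2 moves from there.

2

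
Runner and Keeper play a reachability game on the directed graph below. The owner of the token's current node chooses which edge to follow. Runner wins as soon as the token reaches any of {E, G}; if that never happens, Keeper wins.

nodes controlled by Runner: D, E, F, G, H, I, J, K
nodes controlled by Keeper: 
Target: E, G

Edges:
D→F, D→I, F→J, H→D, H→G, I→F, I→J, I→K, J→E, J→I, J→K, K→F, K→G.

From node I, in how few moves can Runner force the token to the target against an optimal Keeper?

A0 = {E, G}
A1: add {H, J, K} — H (Runner) has H→G; J (Runner) has J→E; K (Runner) has K→G.
A2: add {F, I} — F (Runner) has F→J; I (Runner) has I→J.
I enters the attractor at level 2, so Runner can force the target in 2 moves from there.

2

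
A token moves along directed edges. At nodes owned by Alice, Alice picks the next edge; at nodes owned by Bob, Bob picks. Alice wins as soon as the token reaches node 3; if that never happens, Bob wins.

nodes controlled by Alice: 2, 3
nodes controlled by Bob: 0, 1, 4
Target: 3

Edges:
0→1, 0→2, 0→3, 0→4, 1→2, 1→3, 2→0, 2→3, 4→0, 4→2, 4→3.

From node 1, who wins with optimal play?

A0 = {3}
A1: add {2} — 2 (Alice) has 2→3.
A2: add {1} — 1 (Bob): all of {2, 3} already in.
A3 = A2; e.g. 0 (Bob) can still go to 4. Fixed point.
1 ∈ A2, so Alice can force the target.

Alice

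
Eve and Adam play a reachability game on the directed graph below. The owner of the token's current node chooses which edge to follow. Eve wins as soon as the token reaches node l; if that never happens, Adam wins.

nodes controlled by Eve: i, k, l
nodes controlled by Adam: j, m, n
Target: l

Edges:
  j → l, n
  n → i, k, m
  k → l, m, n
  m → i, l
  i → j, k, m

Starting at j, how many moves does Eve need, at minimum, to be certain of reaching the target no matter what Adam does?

A0 = {l}
A1: add {k} — k (Eve) has k→l.
A2: add {i} — i (Eve) has i→k.
A3: add {m} — m (Adam): all of {i, l} already in.
A4: add {n} — n (Adam): all of {i, k, m} already in.
A5: add {j} — j (Adam): all of {l, n} already in.
A5 = all vertices. Fixed point.
j enters the attractor at level 5, so Eve can force the target in 5 moves from there.

5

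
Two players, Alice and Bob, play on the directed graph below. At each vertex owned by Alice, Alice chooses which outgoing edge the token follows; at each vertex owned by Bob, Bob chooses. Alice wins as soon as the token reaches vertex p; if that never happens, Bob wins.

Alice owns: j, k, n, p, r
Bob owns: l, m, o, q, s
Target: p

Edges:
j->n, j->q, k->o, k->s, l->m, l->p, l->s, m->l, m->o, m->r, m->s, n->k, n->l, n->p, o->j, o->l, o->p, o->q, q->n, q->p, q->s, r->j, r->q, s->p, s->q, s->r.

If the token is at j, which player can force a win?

Alice

A0 = {p}
A1: add {n} — n (Alice) has n→p.
A2: add {j} — j (Alice) has j→n.
j ∈ A2, so Alice can force the target.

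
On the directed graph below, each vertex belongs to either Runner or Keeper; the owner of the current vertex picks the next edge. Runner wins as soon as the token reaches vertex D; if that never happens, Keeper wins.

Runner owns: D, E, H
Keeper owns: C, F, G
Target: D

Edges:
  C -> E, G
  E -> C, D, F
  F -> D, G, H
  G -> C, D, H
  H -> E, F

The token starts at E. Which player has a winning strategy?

A0 = {D}
A1: add {E} — E (Runner) has E→D.
E ∈ A1, so Runner can force the target.

Runner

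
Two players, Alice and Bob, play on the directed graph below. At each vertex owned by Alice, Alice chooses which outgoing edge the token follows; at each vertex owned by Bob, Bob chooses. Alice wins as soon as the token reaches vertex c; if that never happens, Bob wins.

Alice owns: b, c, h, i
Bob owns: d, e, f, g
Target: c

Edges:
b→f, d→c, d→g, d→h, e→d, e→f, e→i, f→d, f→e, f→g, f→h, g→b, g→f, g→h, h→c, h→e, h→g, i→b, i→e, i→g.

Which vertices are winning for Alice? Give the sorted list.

A0 = {c}
A1: add {h} — h (Alice) has h→c.
A2 = A1; e.g. b (Alice) has no edge into A1. Fixed point.
Alice's winning region = {c, h}.

c, h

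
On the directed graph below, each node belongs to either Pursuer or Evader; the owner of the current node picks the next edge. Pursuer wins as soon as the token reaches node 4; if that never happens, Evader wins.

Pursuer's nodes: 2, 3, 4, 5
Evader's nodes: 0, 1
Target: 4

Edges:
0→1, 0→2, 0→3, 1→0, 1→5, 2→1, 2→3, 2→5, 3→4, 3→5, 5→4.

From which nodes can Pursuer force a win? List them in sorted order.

2, 3, 4, 5

A0 = {4}
A1: add {3, 5} — 3 (Pursuer) has 3→4; 5 (Pursuer) has 5→4.
A2: add {2} — 2 (Pursuer) has 2→3.
A3 = A2; e.g. 0 (Evader) can still go to 1. Fixed point.
Pursuer's winning region = {2, 3, 4, 5}.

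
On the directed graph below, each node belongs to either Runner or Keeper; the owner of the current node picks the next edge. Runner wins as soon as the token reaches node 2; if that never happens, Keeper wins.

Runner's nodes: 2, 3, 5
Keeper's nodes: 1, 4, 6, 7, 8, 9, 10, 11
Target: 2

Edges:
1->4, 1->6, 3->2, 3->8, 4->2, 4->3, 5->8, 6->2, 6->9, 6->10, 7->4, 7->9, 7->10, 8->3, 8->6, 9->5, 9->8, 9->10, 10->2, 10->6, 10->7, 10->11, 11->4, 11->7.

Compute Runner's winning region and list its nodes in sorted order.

2, 3, 4

A0 = {2}
A1: add {3} — 3 (Runner) has 3→2.
A2: add {4} — 4 (Keeper): all of {2, 3} already in.
A3 = A2; e.g. 1 (Keeper) can still go to 6. Fixed point.
Runner's winning region = {2, 3, 4}.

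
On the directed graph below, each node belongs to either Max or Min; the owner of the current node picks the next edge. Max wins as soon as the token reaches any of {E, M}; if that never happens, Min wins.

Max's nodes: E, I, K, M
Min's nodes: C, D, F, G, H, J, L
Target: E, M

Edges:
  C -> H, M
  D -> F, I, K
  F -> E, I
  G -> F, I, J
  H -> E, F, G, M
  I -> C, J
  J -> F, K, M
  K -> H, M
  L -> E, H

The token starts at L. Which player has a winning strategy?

Min

A0 = {E, M}
A1: add {K} — K (Max) has K→M.
A2 = A1; e.g. C (Min) can still go to H. Fixed point.
L never enters the attractor, so Min can avoid the target forever.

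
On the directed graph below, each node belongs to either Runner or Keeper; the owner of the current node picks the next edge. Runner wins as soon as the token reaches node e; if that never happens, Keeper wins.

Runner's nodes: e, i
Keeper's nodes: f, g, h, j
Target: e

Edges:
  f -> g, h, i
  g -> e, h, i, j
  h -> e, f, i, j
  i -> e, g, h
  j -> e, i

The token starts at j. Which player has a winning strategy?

Runner

A0 = {e}
A1: add {i} — i (Runner) has i→e.
A2: add {j} — j (Keeper): all of {e, i} already in.
A3 = A2; e.g. f (Keeper) can still go to g. Fixed point.
j ∈ A2, so Runner can force the target.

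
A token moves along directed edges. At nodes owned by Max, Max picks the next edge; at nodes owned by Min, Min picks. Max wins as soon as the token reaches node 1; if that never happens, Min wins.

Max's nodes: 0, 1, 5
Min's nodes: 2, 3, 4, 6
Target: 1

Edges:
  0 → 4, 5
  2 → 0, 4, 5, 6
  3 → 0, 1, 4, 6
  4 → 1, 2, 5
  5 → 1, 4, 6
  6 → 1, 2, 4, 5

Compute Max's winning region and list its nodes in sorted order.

0, 1, 5

A0 = {1}
A1: add {5} — 5 (Max) has 5→1.
A2: add {0} — 0 (Max) has 0→5.
A3 = A2; e.g. 2 (Min) can still go to 4. Fixed point.
Max's winning region = {0, 1, 5}.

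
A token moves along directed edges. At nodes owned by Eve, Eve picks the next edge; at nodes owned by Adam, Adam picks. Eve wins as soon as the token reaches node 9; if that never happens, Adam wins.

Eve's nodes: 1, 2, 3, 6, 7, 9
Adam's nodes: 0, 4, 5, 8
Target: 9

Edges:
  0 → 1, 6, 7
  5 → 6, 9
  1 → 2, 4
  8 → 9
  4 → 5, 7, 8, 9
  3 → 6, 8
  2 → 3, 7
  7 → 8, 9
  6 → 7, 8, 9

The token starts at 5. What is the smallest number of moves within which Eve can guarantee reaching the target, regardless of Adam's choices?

2

A0 = {9}
A1: add {6, 7, 8} — 6 (Eve) has 6→9; 7 (Eve) has 7→9; 8 (Adam): all of {9} already in.
A2: add {2, 3, 5} — 2 (Eve) has 2→7; 3 (Eve) has 3→6; 5 (Adam): all of {6, 9} already in.
5 enters the attractor at level 2, so Eve can force the target in 2 moves from there.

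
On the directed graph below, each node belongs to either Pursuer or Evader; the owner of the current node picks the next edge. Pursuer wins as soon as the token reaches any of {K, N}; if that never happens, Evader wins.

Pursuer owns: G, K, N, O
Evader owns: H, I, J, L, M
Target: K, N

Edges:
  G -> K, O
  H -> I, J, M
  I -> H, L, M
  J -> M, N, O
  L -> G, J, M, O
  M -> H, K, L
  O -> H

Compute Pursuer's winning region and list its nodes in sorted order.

A0 = {K, N}
A1: add {G} — G (Pursuer) has G→K.
A2 = A1; e.g. H (Evader) can still go to I. Fixed point.
Pursuer's winning region = {G, K, N}.

G, K, N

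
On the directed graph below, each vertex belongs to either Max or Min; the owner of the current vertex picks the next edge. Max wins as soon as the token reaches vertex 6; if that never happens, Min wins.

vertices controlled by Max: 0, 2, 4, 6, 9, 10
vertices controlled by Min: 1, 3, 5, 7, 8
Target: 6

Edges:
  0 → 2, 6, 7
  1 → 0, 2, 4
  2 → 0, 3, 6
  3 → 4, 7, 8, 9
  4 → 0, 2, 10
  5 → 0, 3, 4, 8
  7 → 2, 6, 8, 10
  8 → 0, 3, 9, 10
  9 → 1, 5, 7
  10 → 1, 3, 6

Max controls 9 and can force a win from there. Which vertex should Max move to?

A0 = {6}
A1: add {0, 2, 10} — 0 (Max) has 0→6; 2 (Max) has 2→6; 10 (Max) has 10→6.
A2: add {4} — 4 (Max) has 4→0.
A3: add {1} — 1 (Min): all of {0, 2, 4} already in.
A4: add {9} — 9 (Max) has 9→1.
A5 = A4; e.g. 3 (Min) can still go to 7. Fixed point.
From 9, successor 1 is in the attractor (rank 3); the other successors 5, 7 are not.

1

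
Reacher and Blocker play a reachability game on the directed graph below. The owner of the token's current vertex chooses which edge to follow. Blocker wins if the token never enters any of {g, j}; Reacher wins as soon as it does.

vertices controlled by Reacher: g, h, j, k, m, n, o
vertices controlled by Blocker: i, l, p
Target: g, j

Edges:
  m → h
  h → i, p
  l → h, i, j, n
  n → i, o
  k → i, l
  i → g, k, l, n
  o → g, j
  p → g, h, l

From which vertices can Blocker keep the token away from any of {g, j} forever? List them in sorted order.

A0 = {g, j}
A1: add {o} — o (Reacher) has o→g.
A2: add {n} — n (Reacher) has n→o.
A3 = A2; e.g. h (Reacher) has no edge into A2. Fixed point.
Reacher's attractor = {g, j, n, o}; Blocker avoids the target exactly from the complement.

h, i, k, l, m, p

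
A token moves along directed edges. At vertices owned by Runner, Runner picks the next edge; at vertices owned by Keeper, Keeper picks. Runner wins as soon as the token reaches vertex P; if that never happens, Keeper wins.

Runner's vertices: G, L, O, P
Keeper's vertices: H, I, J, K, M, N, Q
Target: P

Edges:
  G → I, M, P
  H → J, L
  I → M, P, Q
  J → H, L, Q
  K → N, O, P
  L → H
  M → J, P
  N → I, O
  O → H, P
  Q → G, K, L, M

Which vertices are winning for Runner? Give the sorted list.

A0 = {P}
A1: add {G, O} — G (Runner) has G→P; O (Runner) has O→P.
A2 = A1; e.g. H (Keeper) can still go to J. Fixed point.
Runner's winning region = {G, O, P}.

G, O, P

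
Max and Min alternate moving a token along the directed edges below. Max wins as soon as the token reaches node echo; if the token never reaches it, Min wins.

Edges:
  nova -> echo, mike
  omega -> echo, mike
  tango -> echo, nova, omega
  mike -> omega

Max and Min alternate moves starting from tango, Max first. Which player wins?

Max

Track states (vertex, player-to-move).
A0 = {(echo,Max), (echo,Min)}
A1: add {(nova,Max), (omega,Max), (tango,Max)}.
(tango,Max) ∈ A1 ⇒ Max forces the target.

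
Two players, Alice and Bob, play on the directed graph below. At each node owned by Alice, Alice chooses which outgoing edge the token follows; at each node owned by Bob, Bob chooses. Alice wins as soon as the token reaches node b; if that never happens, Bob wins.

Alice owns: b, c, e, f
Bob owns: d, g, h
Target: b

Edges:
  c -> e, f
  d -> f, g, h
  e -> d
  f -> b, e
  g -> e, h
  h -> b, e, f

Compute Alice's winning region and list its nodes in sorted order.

A0 = {b}
A1: add {f} — f (Alice) has f→b.
A2: add {c} — c (Alice) has c→f.
A3 = A2; e.g. d (Bob) can still go to g. Fixed point.
Alice's winning region = {b, c, f}.

b, c, f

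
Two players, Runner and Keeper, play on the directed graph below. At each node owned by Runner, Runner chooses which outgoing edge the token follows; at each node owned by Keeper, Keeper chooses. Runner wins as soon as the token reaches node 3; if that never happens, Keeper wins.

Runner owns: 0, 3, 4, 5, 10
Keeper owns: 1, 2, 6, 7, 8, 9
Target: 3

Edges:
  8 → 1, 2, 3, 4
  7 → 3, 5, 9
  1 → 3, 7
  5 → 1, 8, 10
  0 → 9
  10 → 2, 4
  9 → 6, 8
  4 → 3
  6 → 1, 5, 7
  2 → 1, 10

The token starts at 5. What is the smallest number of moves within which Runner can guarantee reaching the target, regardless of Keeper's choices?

A0 = {3}
A1: add {4} — 4 (Runner) has 4→3.
A2: add {10} — 10 (Runner) has 10→4.
A3: add {5} — 5 (Runner) has 5→10.
A4 = A3; e.g. 0 (Runner) has no edge into A3. Fixed point.
5 enters the attractor at level 3, so Runner can force the target in 3 moves from there.

3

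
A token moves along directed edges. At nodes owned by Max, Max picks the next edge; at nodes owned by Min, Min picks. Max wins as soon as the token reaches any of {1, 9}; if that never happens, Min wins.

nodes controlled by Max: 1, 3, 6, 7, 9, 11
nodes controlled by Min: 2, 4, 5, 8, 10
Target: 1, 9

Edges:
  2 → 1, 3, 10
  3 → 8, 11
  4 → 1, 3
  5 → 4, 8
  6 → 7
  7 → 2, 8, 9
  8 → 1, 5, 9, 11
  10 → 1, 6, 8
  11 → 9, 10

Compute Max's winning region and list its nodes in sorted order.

A0 = {1, 9}
A1: add {7, 11} — 7 (Max) has 7→9; 11 (Max) has 11→9.
A2: add {3, 6} — 3 (Max) has 3→11; 6 (Max) has 6→7.
A3: add {4} — 4 (Min): all of {1, 3} already in.
A4 = A3; e.g. 2 (Min) can still go to 10. Fixed point.
Max's winning region = {1, 3, 4, 6, 7, 9, 11}.

1, 3, 4, 6, 7, 9, 11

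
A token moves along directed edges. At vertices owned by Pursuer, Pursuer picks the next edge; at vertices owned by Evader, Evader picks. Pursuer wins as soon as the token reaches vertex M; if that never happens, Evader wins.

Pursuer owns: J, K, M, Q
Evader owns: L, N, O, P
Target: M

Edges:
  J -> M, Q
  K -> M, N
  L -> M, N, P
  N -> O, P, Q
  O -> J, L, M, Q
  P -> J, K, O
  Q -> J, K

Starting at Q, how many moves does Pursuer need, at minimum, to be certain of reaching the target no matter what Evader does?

2

A0 = {M}
A1: add {J, K} — J (Pursuer) has J→M; K (Pursuer) has K→M.
A2: add {Q} — Q (Pursuer) has Q→J.
A3 = A2; e.g. L (Evader) can still go to N. Fixed point.
Q enters the attractor at level 2, so Pursuer can force the target in 2 moves from there.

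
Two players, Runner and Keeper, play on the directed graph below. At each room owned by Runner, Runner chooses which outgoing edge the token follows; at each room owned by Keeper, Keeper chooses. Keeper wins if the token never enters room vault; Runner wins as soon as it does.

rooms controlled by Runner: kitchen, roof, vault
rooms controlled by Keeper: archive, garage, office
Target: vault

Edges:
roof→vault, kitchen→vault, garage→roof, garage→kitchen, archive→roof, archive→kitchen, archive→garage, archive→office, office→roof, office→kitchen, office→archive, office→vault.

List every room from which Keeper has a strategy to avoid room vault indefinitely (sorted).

A0 = {vault}
A1: add {kitchen, roof} — roof (Runner) has roof→vault; kitchen (Runner) has kitchen→vault.
A2: add {garage} — garage (Keeper): all of {roof, kitchen} already in.
A3 = A2; e.g. archive (Keeper) can still go to office. Fixed point.
Runner's attractor = {garage, kitchen, roof, vault}; Keeper avoids the target exactly from the complement.

archive, office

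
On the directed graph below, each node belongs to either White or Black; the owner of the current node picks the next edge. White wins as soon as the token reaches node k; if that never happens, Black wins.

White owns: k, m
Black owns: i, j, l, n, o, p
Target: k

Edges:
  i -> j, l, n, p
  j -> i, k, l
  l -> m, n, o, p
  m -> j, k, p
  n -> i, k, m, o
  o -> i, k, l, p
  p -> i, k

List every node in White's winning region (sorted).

k, m

A0 = {k}
A1: add {m} — m (White) has m→k.
A2 = A1; e.g. i (Black) can still go to j. Fixed point.
White's winning region = {k, m}.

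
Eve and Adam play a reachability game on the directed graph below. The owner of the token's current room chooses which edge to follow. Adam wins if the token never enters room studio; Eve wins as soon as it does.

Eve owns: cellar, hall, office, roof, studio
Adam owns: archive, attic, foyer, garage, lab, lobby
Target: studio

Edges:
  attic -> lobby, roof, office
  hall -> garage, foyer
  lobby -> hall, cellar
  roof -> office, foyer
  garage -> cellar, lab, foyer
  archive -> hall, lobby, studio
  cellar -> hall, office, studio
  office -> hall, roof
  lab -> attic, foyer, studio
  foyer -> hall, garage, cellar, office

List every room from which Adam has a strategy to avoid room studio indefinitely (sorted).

A0 = {studio}
A1: add {cellar} — cellar (Eve) has cellar→studio.
A2 = A1; e.g. attic (Adam) can still go to lobby. Fixed point.
Eve's attractor = {cellar, studio}; Adam avoids the target exactly from the complement.

archive, attic, foyer, garage, hall, lab, lobby, office, roof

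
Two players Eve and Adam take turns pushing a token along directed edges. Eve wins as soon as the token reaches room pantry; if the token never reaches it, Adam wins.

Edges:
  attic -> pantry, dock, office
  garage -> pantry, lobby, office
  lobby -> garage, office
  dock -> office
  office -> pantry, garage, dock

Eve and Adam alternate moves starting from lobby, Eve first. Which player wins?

Adam

Track states (vertex, player-to-move).
A0 = {(pantry,Eve), (pantry,Adam)}
A1: add {(attic,Eve), (garage,Eve), (office,Eve)}.
A2: add {(lobby,Adam), (dock,Adam)}.
A3 = A2; e.g. (attic,Adam) stays out. (lobby,Eve) never enters ⇒ Adam avoids the target.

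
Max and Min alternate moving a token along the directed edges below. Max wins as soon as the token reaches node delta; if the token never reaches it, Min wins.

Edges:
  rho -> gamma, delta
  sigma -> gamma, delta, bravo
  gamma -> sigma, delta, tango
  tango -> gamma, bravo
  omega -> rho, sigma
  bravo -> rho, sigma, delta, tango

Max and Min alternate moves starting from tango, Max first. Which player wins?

Min

Track states (vertex, player-to-move).
A0 = {(delta,Max), (delta,Min)}
A1: add {(rho,Max), (sigma,Max), (gamma,Max), (bravo,Max)}.
A2: add {(rho,Min), (sigma,Min), (tango,Min), (omega,Min)}.
A3: add {(omega,Max)}.
A4 = A3; e.g. (gamma,Min) stays out. (tango,Max) never enters ⇒ Min avoids the target.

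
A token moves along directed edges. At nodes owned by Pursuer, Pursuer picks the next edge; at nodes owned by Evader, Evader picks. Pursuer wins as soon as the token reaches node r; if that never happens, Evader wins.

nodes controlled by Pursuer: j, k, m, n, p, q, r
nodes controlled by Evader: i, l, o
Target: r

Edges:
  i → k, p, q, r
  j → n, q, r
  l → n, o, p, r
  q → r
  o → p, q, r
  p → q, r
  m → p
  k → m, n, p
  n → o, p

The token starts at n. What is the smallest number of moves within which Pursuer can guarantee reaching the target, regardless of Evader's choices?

2

A0 = {r}
A1: add {j, p, q} — j (Pursuer) has j→r; p (Pursuer) has p→r; q (Pursuer) has q→r.
A2: add {k, m, n, o} — k (Pursuer) has k→p; m (Pursuer) has m→p; n (Pursuer) has n→p; o (Evader): all of {p, q, r} already in.
n enters the attractor at level 2, so Pursuer can force the target in 2 moves from there.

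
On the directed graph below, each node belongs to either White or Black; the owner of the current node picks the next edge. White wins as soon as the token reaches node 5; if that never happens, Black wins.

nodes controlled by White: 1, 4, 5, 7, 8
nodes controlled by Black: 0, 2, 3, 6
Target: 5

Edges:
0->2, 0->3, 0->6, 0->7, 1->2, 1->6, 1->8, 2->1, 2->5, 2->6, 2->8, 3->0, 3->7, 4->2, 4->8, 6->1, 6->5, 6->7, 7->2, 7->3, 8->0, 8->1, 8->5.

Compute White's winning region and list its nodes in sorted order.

A0 = {5}
A1: add {8} — 8 (White) has 8→5.
A2: add {1, 4} — 1 (White) has 1→8; 4 (White) has 4→8.
A3 = A2; e.g. 0 (Black) can still go to 2. Fixed point.
White's winning region = {1, 4, 5, 8}.

1, 4, 5, 8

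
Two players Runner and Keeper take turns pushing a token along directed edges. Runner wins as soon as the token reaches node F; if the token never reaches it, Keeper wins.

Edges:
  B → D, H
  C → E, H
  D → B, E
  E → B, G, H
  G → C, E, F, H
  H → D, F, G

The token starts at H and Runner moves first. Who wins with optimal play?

Runner

Track states (vertex, player-to-move).
A0 = {(F,Runner), (F,Keeper)}
A1: add {(G,Runner), (H,Runner)}.
(H,Runner) ∈ A1 ⇒ Runner forces the target.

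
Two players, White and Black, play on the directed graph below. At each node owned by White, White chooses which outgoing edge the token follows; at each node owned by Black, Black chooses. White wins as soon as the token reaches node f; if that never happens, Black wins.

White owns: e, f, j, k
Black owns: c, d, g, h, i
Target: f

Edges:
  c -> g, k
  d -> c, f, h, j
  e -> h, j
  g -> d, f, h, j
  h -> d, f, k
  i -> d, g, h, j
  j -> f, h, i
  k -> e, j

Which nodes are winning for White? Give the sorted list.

e, f, j, k

A0 = {f}
A1: add {j} — j (White) has j→f.
A2: add {e, k} — e (White) has e→j; k (White) has k→j.
A3 = A2; e.g. c (Black) can still go to g. Fixed point.
White's winning region = {e, f, j, k}.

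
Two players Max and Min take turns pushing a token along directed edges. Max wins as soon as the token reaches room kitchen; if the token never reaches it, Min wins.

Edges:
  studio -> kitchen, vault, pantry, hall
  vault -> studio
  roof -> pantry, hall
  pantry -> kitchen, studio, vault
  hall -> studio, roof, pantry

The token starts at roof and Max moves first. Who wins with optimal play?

Track states (vertex, player-to-move).
A0 = {(kitchen,Max), (kitchen,Min)}
A1: add {(studio,Max), (pantry,Max)}.
A2: add {(vault,Min)}.
A3 = A2; e.g. (studio,Min) stays out. (roof,Max) never enters ⇒ Min avoids the target.

Min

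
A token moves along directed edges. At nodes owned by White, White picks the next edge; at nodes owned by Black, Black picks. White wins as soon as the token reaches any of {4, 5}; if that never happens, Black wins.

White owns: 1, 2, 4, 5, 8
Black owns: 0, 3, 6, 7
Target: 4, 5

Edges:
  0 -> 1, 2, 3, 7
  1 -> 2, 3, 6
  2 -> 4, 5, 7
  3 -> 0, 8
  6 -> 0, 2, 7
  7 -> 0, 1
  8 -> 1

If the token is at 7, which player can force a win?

Black

A0 = {4, 5}
A1: add {2} — 2 (White) has 2→4.
A2: add {1} — 1 (White) has 1→2.
A3: add {8} — 8 (White) has 8→1.
A4 = A3; e.g. 0 (Black) can still go to 3. Fixed point.
7 never enters the attractor, so Black can avoid the target forever.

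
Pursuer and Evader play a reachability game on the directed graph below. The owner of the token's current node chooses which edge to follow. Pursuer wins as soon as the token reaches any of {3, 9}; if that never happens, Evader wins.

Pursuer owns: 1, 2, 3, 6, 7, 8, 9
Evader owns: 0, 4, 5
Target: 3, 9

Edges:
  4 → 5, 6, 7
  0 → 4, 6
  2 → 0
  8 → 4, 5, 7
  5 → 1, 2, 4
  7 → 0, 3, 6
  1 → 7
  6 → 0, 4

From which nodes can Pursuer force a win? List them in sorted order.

A0 = {3, 9}
A1: add {7} — 7 (Pursuer) has 7→3.
A2: add {1, 8} — 1 (Pursuer) has 1→7; 8 (Pursuer) has 8→7.
A3 = A2; e.g. 0 (Evader) can still go to 4. Fixed point.
Pursuer's winning region = {1, 3, 7, 8, 9}.

1, 3, 7, 8, 9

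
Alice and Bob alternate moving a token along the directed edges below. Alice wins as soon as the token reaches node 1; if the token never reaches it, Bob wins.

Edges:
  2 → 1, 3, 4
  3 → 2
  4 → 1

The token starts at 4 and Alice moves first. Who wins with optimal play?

Track states (vertex, player-to-move).
A0 = {(1,Alice), (1,Bob)}
A1: add {(2,Alice), (4,Alice), (4,Bob)}.
(4,Alice) ∈ A1 ⇒ Alice forces the target.

Alice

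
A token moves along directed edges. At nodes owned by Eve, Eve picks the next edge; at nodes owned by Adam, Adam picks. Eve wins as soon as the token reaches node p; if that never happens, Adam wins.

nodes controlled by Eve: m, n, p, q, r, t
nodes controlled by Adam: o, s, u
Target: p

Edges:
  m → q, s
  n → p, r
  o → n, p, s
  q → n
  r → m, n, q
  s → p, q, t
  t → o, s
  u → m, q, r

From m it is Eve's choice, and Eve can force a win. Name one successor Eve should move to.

A0 = {p}
A1: add {n} — n (Eve) has n→p.
A2: add {q, r} — q (Eve) has q→n; r (Eve) has r→n.
A3: add {m} — m (Eve) has m→q.
A4: add {u} — u (Adam): all of {m, q, r} already in.
A5 = A4; e.g. o (Adam) can still go to s. Fixed point.
From m, successor q is in the attractor (rank 2); the other successor s is not.

q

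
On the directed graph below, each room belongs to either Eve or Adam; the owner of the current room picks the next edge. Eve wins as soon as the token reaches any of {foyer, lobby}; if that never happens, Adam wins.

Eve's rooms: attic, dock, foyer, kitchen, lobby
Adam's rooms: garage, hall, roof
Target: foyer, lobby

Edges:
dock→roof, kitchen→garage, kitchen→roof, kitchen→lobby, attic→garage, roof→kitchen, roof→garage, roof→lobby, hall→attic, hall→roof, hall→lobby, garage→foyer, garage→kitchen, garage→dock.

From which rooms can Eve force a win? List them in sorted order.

foyer, kitchen, lobby

A0 = {foyer, lobby}
A1: add {kitchen} — kitchen (Eve) has kitchen→lobby.
A2 = A1; e.g. dock (Eve) has no edge into A1. Fixed point.
Eve's winning region = {foyer, kitchen, lobby}.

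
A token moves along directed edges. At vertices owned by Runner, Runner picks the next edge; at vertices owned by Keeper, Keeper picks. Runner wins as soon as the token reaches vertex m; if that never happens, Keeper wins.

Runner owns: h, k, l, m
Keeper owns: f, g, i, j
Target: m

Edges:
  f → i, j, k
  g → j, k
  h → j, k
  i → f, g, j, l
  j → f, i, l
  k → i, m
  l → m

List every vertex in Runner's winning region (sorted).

A0 = {m}
A1: add {k, l} — k (Runner) has k→m; l (Runner) has l→m.
A2: add {h} — h (Runner) has h→k.
A3 = A2; e.g. f (Keeper) can still go to i. Fixed point.
Runner's winning region = {h, k, l, m}.

h, k, l, m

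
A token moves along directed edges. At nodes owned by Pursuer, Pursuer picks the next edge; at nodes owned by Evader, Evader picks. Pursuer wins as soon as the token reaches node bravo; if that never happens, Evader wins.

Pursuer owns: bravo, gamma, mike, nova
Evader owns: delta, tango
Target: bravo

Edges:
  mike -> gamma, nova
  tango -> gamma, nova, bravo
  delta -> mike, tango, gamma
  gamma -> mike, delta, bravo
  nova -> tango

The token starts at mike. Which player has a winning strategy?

A0 = {bravo}
A1: add {gamma} — gamma (Pursuer) has gamma→bravo.
A2: add {mike} — mike (Pursuer) has mike→gamma.
A3 = A2; e.g. tango (Evader) can still go to nova. Fixed point.
mike ∈ A2, so Pursuer can force the target.

Pursuer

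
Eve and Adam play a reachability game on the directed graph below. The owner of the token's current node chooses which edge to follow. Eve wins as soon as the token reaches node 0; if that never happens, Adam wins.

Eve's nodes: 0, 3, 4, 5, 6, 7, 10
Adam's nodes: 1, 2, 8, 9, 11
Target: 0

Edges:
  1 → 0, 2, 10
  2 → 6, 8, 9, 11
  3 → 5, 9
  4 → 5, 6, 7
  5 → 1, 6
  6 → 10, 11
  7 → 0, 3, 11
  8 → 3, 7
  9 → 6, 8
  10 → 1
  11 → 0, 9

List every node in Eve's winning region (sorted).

A0 = {0}
A1: add {7} — 7 (Eve) has 7→0.
A2: add {4} — 4 (Eve) has 4→7.
A3 = A2; e.g. 1 (Adam) can still go to 2. Fixed point.
Eve's winning region = {0, 4, 7}.

0, 4, 7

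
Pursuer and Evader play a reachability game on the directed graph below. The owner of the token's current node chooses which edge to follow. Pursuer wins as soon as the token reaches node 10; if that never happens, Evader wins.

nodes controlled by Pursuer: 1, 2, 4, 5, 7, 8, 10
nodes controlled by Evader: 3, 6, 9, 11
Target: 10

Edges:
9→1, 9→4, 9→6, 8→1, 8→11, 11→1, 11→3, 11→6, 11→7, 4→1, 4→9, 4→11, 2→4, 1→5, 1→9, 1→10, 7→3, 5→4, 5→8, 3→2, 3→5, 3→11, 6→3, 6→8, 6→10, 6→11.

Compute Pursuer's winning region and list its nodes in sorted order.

1, 2, 4, 5, 8, 10

A0 = {10}
A1: add {1} — 1 (Pursuer) has 1→10.
A2: add {4, 8} — 4 (Pursuer) has 4→1; 8 (Pursuer) has 8→1.
A3: add {2, 5} — 2 (Pursuer) has 2→4; 5 (Pursuer) has 5→4.
A4 = A3; e.g. 3 (Evader) can still go to 11. Fixed point.
Pursuer's winning region = {1, 2, 4, 5, 8, 10}.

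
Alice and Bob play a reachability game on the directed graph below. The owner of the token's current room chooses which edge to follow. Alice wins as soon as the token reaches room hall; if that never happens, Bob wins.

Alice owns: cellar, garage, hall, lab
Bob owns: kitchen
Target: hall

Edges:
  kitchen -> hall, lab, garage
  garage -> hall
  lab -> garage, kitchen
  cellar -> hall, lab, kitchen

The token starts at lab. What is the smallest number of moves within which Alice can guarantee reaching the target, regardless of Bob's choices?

A0 = {hall}
A1: add {cellar, garage} — cellar (Alice) has cellar→hall; garage (Alice) has garage→hall.
A2: add {lab} — lab (Alice) has lab→garage.
lab enters the attractor at level 2, so Alice can force the target in 2 moves from there.

2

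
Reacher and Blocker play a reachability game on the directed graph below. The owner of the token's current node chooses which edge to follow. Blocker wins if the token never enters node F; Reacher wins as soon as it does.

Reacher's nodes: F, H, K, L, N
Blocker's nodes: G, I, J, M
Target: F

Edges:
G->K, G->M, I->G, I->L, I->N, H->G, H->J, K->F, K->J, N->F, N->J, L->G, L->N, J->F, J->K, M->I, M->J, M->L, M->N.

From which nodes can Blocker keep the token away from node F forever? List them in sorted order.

A0 = {F}
A1: add {K, N} — K (Reacher) has K→F; N (Reacher) has N→F.
A2: add {J, L} — J (Blocker): all of {F, K} already in; L (Reacher) has L→N.
A3: add {H} — H (Reacher) has H→J.
A4 = A3; e.g. G (Blocker) can still go to M. Fixed point.
Reacher's attractor = {F, H, J, K, L, N}; Blocker avoids the target exactly from the complement.

G, I, M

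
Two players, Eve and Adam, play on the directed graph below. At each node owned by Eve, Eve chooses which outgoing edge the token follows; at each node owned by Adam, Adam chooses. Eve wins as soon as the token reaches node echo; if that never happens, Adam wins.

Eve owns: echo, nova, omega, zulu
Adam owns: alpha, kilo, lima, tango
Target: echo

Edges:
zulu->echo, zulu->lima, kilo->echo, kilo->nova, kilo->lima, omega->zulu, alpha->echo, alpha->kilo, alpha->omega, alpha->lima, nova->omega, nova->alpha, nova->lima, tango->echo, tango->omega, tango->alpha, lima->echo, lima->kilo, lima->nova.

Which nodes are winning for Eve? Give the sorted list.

A0 = {echo}
A1: add {zulu} — zulu (Eve) has zulu→echo.
A2: add {omega} — omega (Eve) has omega→zulu.
A3: add {nova} — nova (Eve) has nova→omega.
A4 = A3; e.g. kilo (Adam) can still go to lima. Fixed point.
Eve's winning region = {echo, nova, omega, zulu}.

echo, nova, omega, zulu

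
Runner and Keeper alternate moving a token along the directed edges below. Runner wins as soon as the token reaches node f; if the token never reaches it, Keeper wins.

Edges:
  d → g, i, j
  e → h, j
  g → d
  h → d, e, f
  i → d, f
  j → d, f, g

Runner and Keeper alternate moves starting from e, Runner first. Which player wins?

Track states (vertex, player-to-move).
A0 = {(f,Runner), (f,Keeper)}
A1: add {(h,Runner), (i,Runner), (j,Runner)}.
A2: add {(e,Keeper)}.
A3 = A2; e.g. (d,Runner) stays out. (e,Runner) never enters ⇒ Keeper avoids the target.

Keeper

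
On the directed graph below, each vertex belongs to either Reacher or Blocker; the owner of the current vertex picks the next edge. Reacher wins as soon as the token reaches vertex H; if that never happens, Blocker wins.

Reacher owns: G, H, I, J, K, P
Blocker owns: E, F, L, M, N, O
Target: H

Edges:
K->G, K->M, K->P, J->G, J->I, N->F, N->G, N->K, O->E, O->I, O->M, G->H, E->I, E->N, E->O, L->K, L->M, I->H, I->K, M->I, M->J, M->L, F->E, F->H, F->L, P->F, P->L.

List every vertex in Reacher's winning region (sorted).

G, H, I, J, K

A0 = {H}
A1: add {G, I} — G (Reacher) has G→H; I (Reacher) has I→H.
A2: add {J, K} — J (Reacher) has J→G; K (Reacher) has K→G.
A3 = A2; e.g. E (Blocker) can still go to N. Fixed point.
Reacher's winning region = {G, H, I, J, K}.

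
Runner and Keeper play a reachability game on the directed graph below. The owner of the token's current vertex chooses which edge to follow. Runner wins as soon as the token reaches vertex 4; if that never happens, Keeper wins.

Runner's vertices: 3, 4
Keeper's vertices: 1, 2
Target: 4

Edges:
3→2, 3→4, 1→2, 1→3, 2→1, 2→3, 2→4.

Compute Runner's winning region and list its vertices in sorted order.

3, 4

A0 = {4}
A1: add {3} — 3 (Runner) has 3→4.
A2 = A1; e.g. 1 (Keeper) can still go to 2. Fixed point.
Runner's winning region = {3, 4}.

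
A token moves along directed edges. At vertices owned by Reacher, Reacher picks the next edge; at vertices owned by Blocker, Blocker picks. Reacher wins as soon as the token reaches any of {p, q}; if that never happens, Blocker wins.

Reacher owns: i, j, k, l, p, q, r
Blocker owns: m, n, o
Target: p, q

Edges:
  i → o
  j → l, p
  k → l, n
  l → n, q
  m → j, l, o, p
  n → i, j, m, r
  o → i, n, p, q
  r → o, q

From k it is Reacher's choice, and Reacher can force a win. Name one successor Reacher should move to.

l

A0 = {p, q}
A1: add {j, l, r} — j (Reacher) has j→p; l (Reacher) has l→q; r (Reacher) has r→q.
A2: add {k} — k (Reacher) has k→l.
A3 = A2; e.g. i (Reacher) has no edge into A2. Fixed point.
From k, successor l is in the attractor (rank 1); the other successor n is not.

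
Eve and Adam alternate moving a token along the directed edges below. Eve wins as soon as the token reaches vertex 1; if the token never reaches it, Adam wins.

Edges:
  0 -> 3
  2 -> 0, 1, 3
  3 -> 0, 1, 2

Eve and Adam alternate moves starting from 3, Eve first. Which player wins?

Track states (vertex, player-to-move).
A0 = {(1,Eve), (1,Adam)}
A1: add {(2,Eve), (3,Eve)}.
(3,Eve) ∈ A1 ⇒ Eve forces the target.

Eve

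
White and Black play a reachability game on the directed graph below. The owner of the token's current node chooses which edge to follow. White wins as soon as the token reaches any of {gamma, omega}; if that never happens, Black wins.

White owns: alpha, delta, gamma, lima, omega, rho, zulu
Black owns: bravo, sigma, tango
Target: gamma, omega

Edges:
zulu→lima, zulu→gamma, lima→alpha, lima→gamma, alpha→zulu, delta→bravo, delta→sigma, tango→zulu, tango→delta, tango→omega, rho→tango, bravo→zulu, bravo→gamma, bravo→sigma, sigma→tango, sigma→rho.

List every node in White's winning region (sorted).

alpha, gamma, lima, omega, zulu

A0 = {gamma, omega}
A1: add {lima, zulu} — zulu (White) has zulu→gamma; lima (White) has lima→gamma.
A2: add {alpha} — alpha (White) has alpha→zulu.
A3 = A2; e.g. delta (White) has no edge into A2. Fixed point.
White's winning region = {alpha, gamma, lima, omega, zulu}.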